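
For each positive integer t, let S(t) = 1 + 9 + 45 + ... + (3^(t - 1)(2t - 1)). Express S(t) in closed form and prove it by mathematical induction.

We claim S(t) = 3^t(t - 1) + 1 for all t ≥ 1.
Base step (t = 1): S(1) = 1, and the closed form gives 1. They agree.
Inductive step: suppose the statement holds for some j ≥ 1, so S(j) = 3^j(j - 1) + 1.
Then S(j+1) = S(j) + (3^j(2j + 1)) = (3^j(j - 1) + 1) + (3^j(2j + 1)).
Simplifying, S(j+1) = 3^(j + 1)j + 1 = 3^(j+1)((j+1) - 1) + 1,
which is the closed form with t = j+1.
By induction, the statement is established for all t ≥ 1.

S(t) = 3^t(t - 1) + 1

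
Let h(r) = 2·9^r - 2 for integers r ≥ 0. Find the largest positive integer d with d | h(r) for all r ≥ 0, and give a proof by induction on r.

Computing the first values: h(0) = 0 and h(1) = 16; gcd(0, 16) = 16, so d ≤ 16.
We prove 16 | 2·9^r - 2 for all r ≥ 0 by induction on r.
For the base case r = 0: h(0) = 0 = 16·(0), so 16 | h(0).
Inductive step: suppose the statement holds for some p ≥ 0, i.e. 16 | h(p). Then
h(p+1) = 2·9^(p+1) - 2 = 9·(2·9^p - 2) + 16 = 9·h(p) + 16. The first term is divisible by 16 by the inductive hypothesis, and 16 is divisible by 16. Hence 16 | h(p+1).
Hence, by induction on r, the claim holds for every r ≥ 0.
Therefore the largest such d is 16.

d = 16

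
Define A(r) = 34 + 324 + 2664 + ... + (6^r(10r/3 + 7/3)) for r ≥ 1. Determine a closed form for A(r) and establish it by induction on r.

A(r) = 2·6^r(2r + 1) - 2

We claim A(r) = 2·6^r(2r + 1) - 2 for all r ≥ 1.
Base case (r = 1): A(1) = 34, and the closed form gives 34. They agree.
Suppose the result is true for r = k, so A(k) = 2·6^k(2k + 1) - 2.
Then A(k+1) = A(k) + (6^k(20k + 34)) = (2·6^k(2k + 1) - 2) + (6^k(20k + 34)).
Simplifying, A(k+1) = 24·6^k·k + 36·6^k - 2 = 2·6^(k+1)(2(k+1) + 1) - 2,
which is the closed form with r = k+1.
By the principle of mathematical induction, the result holds for all r ≥ 1.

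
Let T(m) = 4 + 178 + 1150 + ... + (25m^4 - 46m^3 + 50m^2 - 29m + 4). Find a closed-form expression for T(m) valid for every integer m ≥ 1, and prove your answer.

T(m) = m(5m^4 + m^3 + 2m^2 - m - 3)

We claim T(m) = m(5m^4 + m^3 + 2m^2 - m - 3) for all m ≥ 1.
For the base case m = 1: T(1) = 4, and the closed form gives 4. They agree.
For the inductive step, assume it holds for an arbitrary j ≥ 1, so T(j) = j(5j^4 + j^3 + 2j^2 - j - 3).
Then T(j+1) = T(j) + (25j^4 + 54j^3 + 62j^2 + 33j + 4) = (j(5j^4 + j^3 + 2j^2 - j - 3)) + (25j^4 + 54j^3 + 62j^2 + 33j + 4).
Simplifying, T(j+1) = (j + 1)(5j^4 + 21j^3 + 35j^2 + 26j + 4) = (j+1)(5(j+1)^4 + (j+1)^3 + 2(j+1)^2 - (j+1) - 3),
which is the closed form with m = j+1.
By induction, the statement is established for all m ≥ 1.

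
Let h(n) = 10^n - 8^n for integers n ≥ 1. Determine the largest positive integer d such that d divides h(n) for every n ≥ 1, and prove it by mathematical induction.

Computing the first values: h(1) = 2 and h(2) = 36; gcd(2, 36) = 2, so d ≤ 2.
We prove 2 | 10^n - 8^n for all n ≥ 1 by induction on n.
Base case (n = 1): h(1) = 2 = 2·(1), so 2 | h(1).
Inductive step: assume the claim holds for n = k, i.e. 2 | h(k). Then
10^{k+1} − 8^{k+1} = 10·10^k − 8·8^k = 10·(10^k − 8^k) + (2)·8^k. The first term is divisible by 2 by the inductive hypothesis, and the second term (2)·8^k is divisible by 2 since 2 | 2. Hence 2 | h(k+1).
Hence, by induction on n, the claim holds for every n ≥ 1.
Therefore the largest such d is 2.

d = 2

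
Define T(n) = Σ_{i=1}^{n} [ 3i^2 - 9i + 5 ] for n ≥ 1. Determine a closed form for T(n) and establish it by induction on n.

We claim T(n) = n(n^2 - 3n + 1) for all n ≥ 1.
Base step (n = 1): T(1) = -1, and the closed form gives -1. They agree.
Inductive step: assume the claim holds for n = i, so T(i) = i(i^2 - 3i + 1).
Then T(i+1) = T(i) + (3i^2 - 3i - 1) = (i(i^2 - 3i + 1)) + (3i^2 - 3i - 1).
Simplifying, T(i+1) = (i + 1)(i^2 - i - 1) = (i+1)((i+1)^2 - 3(i+1) + 1),
which is the closed form with n = i+1.
By induction, the statement is established for all n ≥ 1.

T(n) = n(n^2 - 3n + 1)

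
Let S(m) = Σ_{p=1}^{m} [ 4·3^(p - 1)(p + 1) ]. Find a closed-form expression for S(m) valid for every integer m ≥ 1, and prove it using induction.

We claim S(m) = 3^m(2m + 1) - 1 for all m ≥ 1.
When m = 1: S(1) = 8, and the closed form gives 8. They agree.
Suppose the result is true for m = p, so S(p) = 3^p(2p + 1) - 1.
Then S(p+1) = S(p) + (4·3^p(p + 2)) = (3^p(2p + 1) - 1) + (4·3^p(p + 2)).
Simplifying, S(p+1) = 6·3^p·p + 9·3^p - 1 = 3^(p+1)(2(p+1) + 1) - 1,
which is the closed form with m = p+1.
By induction, the statement is established for all m ≥ 1.

S(m) = 3^m(2m + 1) - 1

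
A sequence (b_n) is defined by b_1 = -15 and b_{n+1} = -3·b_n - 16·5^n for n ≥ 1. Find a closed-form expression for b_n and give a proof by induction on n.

b_n = -5(-3)^(n - 1) - 2·5^n

Computing the first terms: b_1 = -15, b_2 = -35, b_3 = -295. This suggests b_n = -5(-3)^(n - 1) - 2·5^n.
When n = 1: the formula gives -15 = -15 = b_1.
Inductive step: assume the claim holds for n = m, so b_m = -5(-3)^(m - 1) - 2·5^m.
Then b_{m+1} = -3·b_m - 16·5^m = -3·(-5(-3)^(m - 1) - 2·5^m) - 16·5^m = -5(-3)^m - 2·5^(m + 1) = -5(-3)^((m+1) - 1) - 2·5^(m+1),
which is the claimed formula at n = m+1.
By the principle of mathematical induction, the result holds for all n ≥ 1.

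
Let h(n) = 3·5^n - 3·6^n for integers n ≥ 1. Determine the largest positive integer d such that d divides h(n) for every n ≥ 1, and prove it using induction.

Computing the first values: h(1) = -3 and h(2) = -33; gcd(-3, -33) = 3, so d ≤ 3.
We prove 3 | 3·5^n - 3·6^n for all n ≥ 1 by induction on n.
When n = 1: h(1) = -3 = 3·(-1), so 3 | h(1).
Suppose the result is true for n = j, i.e. 3 | h(j). Then
h(j+1) − 6·h(j) = (3·5^(j+1) - 3·6^(j+1)) − 6·(3·5^j - 3·6^j) = (3)·5^j·(5 − 6) = (-3)·5^j. Since 3 | h(j) by the inductive hypothesis, 3 | 6·h(j); and 3 | -3 since -3 = 3·-1. Therefore 3 | h(j+1).
By the principle of mathematical induction, the result holds for all n ≥ 1.
Therefore the largest such d is 3.

d = 3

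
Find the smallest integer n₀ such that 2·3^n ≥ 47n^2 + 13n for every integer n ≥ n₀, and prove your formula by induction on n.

n₀ = 7

At n = 6: 1458 < 1770, so the inequality fails and n₀ ≥ 7. We prove 2·3^n ≥ 47n^2 + 13n for all n ≥ 7.
Base step (n = 7): 2·3^n = 4374 and 47n^2 + 13n = 2394, so 4374 ≥ 2394.
Inductive step: suppose the statement holds for some j ≥ 7, so 2·3^j ≥ 47j^2 + 13j.
Then 2·3^(j + 1) = 3·(2·3^j) ≥ 3·(47j^2 + 13j).
Also, for j ≥ 7 we have 3·(47j^2 + 13j) ≥ 47(j+1)^2 + 13(j+1), since 3·(47j^2 + 13j) − (47(j+1)^2 + 13(j+1)) = 94j^2 - 68j - 60, which is nonnegative for all j ≥ 7.
Combining, 2·3^(j + 1) ≥ 47(j+1)^2 + 13(j+1).
This completes the induction.
Hence the smallest such n₀ is 7.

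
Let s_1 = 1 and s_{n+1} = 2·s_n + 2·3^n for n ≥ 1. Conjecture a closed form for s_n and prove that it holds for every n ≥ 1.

Computing the first terms: s_1 = 1, s_2 = 8, s_3 = 34. This suggests s_n = -5·2^(n - 1) + 2·3^n.
When n = 1: the formula gives 1 = 1 = s_1.
Inductive step: assume the claim holds for n = r, so s_r = -5·2^(r - 1) + 2·3^r.
Then s_{r+1} = 2·s_r + 2·3^r = 2·(-5·2^(r - 1) + 2·3^r) + 2·3^r = -5·2^r + 2·3^(r + 1) = -5·2^((r+1) - 1) + 2·3^(r+1),
which is the claimed formula at n = r+1.
By induction, the statement is established for all n ≥ 1.

s_n = -5·2^(n - 1) + 2·3^n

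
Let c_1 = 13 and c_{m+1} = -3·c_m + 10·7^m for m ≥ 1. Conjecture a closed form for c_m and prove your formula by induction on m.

c_m = -2(-3)^m + 7^m

Computing the first terms: c_1 = 13, c_2 = 31, c_3 = 397. This suggests c_m = -2(-3)^m + 7^m.
For the base case m = 1: the formula gives 13 = 13 = c_1.
Inductive step: suppose the statement holds for some j ≥ 1, so c_j = -2(-3)^j + 7^j.
Then c_{j+1} = -3·c_j + 10·7^j = -3·(-2(-3)^j + 7^j) + 10·7^j = -2(-3)^(j + 1) + 7^(j + 1),
which is the claimed formula at m = j+1.
By induction, the statement is established for all m ≥ 1.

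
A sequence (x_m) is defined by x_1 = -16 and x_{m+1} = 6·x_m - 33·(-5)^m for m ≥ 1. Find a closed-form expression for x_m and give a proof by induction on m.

x_m = 3(-5)^m - 6^(m - 1)

Computing the first terms: x_1 = -16, x_2 = 69, x_3 = -411. This suggests x_m = 3(-5)^m - 6^(m - 1).
Base step (m = 1): the formula gives -16 = -16 = x_1.
For the inductive step, assume it holds for an arbitrary j ≥ 1, so x_j = 3(-5)^j - 6^(j - 1).
Then x_{j+1} = 6·x_j - 33·(-5)^j = 6·(3(-5)^j - 6^(j - 1)) - 33·(-5)^j = 3(-5)^(j + 1) - 6^j = 3(-5)^(j+1) - 6^((j+1) - 1),
which is the claimed formula at m = j+1.
This completes the induction.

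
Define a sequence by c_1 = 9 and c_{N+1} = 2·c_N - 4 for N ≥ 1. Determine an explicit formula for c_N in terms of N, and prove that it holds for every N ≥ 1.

c_N = 5·2^(N - 1) + 4

Computing the first terms: c_1 = 9, c_2 = 14, c_3 = 24. This suggests c_N = 5·2^(N - 1) + 4.
For the base case N = 1: the formula gives 9 = 9 = c_1.
Suppose the result is true for N = j, so c_j = 5·2^(j - 1) + 4.
Then c_{j+1} = 2·c_j - 4 = 2·(5·2^(j - 1) + 4) - 4 = 5·2^j + 4 = 5·2^((j+1) - 1) + 4,
which is the claimed formula at N = j+1.
This completes the induction.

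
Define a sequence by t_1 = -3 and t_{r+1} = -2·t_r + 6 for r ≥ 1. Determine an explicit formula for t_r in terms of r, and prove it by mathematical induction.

Computing the first terms: t_1 = -3, t_2 = 12, t_3 = -18. This suggests t_r = -5(-2)^(r - 1) + 2.
Base case (r = 1): the formula gives -3 = -3 = t_1.
Suppose the result is true for r = m, so t_m = -5(-2)^(m - 1) + 2.
Then t_{m+1} = -2·t_m + 6 = -2·(-5(-2)^(m - 1) + 2) + 6 = -5(-2)^m + 2 = -5(-2)^((m+1) - 1) + 2,
which is the claimed formula at r = m+1.
By induction, the statement is established for all r ≥ 1.

t_r = -5(-2)^(r - 1) + 2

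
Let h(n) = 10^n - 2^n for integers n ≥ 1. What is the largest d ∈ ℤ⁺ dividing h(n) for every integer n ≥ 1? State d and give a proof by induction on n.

Computing the first values: h(1) = 8 and h(2) = 96; gcd(8, 96) = 8, so d ≤ 8.
We prove 8 | 10^n - 2^n for all n ≥ 1 by induction on n.
Base case (n = 1): h(1) = 8 = 8·(1), so 8 | h(1).
Inductive step: suppose the statement holds for some i ≥ 1, i.e. 8 | h(i). Then
10^{i+1} − 2^{i+1} = 10·10^i − 2·2^i = 10·(10^i − 2^i) + (8)·2^i. The first term is divisible by 8 by the inductive hypothesis, and the second term (8)·2^i is divisible by 8 since 8 | 8. Hence 8 | h(i+1).
By induction, the statement is established for all n ≥ 1.
Therefore the largest such d is 8.

d = 8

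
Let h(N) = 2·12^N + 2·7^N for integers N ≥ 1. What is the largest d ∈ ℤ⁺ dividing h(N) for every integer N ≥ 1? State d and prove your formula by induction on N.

d = 2

Computing the first values: h(1) = 38 and h(2) = 386; gcd(38, 386) = 2, so d ≤ 2.
We prove 2 | 2·12^N + 2·7^N for all N ≥ 1 by induction on N.
When N = 1: h(1) = 38 = 2·(19), so 2 | h(1).
For the inductive step, assume it holds for an arbitrary p ≥ 1, i.e. 2 | h(p). Then
h(p+1) − 12·h(p) = (2·12^(p+1) + 2·7^(p+1)) − 12·(2·12^p + 2·7^p) = (2)·7^p·(7 − 12) = (-10)·7^p. Since 2 | h(p) by the inductive hypothesis, 2 | 12·h(p); and 2 | -10 since -10 = 2·-5. Therefore 2 | h(p+1).
This completes the induction.
Therefore the largest such d is 2.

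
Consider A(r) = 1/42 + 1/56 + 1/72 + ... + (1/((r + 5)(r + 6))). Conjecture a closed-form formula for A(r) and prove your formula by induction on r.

We claim A(r) = r/(6(r + 6)) for all r ≥ 1.
Base step (r = 1): A(1) = 1/42, and the closed form gives 1/42. They agree.
Suppose the result is true for r = k, so A(k) = k/(6(k + 6)).
Then A(k+1) = A(k) + (1/((k + 6)(k + 7))) = (k/(6(k + 6))) + (1/((k + 6)(k + 7))).
Simplifying, A(k+1) = (k + 1)/(6(k + 7)) = (k+1)/(6((k+1) + 6)),
which is the closed form with r = k+1.
This completes the induction.

A(r) = r/(6(r + 6))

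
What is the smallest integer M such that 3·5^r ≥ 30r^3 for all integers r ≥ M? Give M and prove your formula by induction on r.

M = 5

At r = 4: 1875 < 1920, so the inequality fails and M ≥ 5. We prove 3·5^r ≥ 30r^3 for all r ≥ 5.
Base step (r = 5): 3·5^r = 9375 and 30r^3 = 3750, so 9375 ≥ 3750.
Inductive step: assume the claim holds for r = p, so 3·5^p ≥ 30p^3.
Then 3·5^(p + 1) = 5·(3·5^p) ≥ 5·(30p^3).
Also, for p ≥ 5 we have 5·(30p^3) ≥ 30(p+1)^3, since 5 ≥ (1 + 1/p)^3 for all p ≥ 5.
Combining, 3·5^(p + 1) ≥ 30(p+1)^3.
By the principle of mathematical induction, the result holds for all r ≥ 5.
Hence the smallest such M is 5.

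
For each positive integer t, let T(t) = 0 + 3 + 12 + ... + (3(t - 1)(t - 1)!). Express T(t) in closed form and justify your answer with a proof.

T(t) = 3t! - 3

We claim T(t) = 3t! - 3 for all t ≥ 1.
When t = 1: T(1) = 0, and the closed form gives 0. They agree.
For the inductive step, assume it holds for an arbitrary r ≥ 1, so T(r) = 3r! - 3.
Then T(r+1) = T(r) + (3r·r!) = (3r! - 3) + (3r·r!).
Simplifying, T(r+1) = 3(r+1)! - 3,
which is the closed form with t = r+1.
By the principle of mathematical induction, the result holds for all t ≥ 1.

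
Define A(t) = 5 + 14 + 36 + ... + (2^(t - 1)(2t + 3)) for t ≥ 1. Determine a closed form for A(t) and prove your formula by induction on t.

We claim A(t) = 2^t(2t + 1) - 1 for all t ≥ 1.
Base case (t = 1): A(1) = 5, and the closed form gives 5. They agree.
Inductive step: suppose the statement holds for some m ≥ 1, so A(m) = 2^m(2m + 1) - 1.
Then A(m+1) = A(m) + (2^m(2m + 5)) = (2^m(2m + 1) - 1) + (2^m(2m + 5)).
Simplifying, A(m+1) = 4·2^m·m + 6·2^m - 1 = 2^(m+1)(2(m+1) + 1) - 1,
which is the closed form with t = m+1.
By induction, the statement is established for all t ≥ 1.

A(t) = 2^t(2t + 1) - 1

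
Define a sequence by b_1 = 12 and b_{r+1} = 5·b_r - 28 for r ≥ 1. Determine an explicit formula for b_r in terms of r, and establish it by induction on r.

Computing the first terms: b_1 = 12, b_2 = 32, b_3 = 132. This suggests b_r = 5^r + 7.
Base case (r = 1): the formula gives 12 = 12 = b_1.
Inductive step: assume the claim holds for r = p, so b_p = 5^p + 7.
Then b_{p+1} = 5·b_p - 28 = 5·(5^p + 7) - 28 = 5^(p + 1) + 7,
which is the claimed formula at r = p+1.
This completes the induction.

b_r = 5^r + 7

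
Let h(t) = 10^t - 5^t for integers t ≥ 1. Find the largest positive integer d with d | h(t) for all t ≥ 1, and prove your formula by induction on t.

Computing the first values: h(1) = 5 and h(2) = 75; gcd(5, 75) = 5, so d ≤ 5.
We prove 5 | 10^t - 5^t for all t ≥ 1 by induction on t.
For the base case t = 1: h(1) = 5 = 5·(1), so 5 | h(1).
Suppose the result is true for t = i, i.e. 5 | h(i). Then
10^{i+1} − 5^{i+1} = 10·10^i − 5·5^i = 10·(10^i − 5^i) + (5)·5^i. The first term is divisible by 5 by the inductive hypothesis, and the second term (5)·5^i is divisible by 5 since 5 | 5. Hence 5 | h(i+1).
Hence, by induction on t, the claim holds for every t ≥ 1.
Therefore the largest such d is 5.

d = 5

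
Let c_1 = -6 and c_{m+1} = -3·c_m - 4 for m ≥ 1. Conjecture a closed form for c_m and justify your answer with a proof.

Computing the first terms: c_1 = -6, c_2 = 14, c_3 = -46. This suggests c_m = -5(-3)^(m - 1) - 1.
When m = 1: the formula gives -6 = -6 = c_1.
Inductive step: assume the claim holds for m = i, so c_i = -5(-3)^(i - 1) - 1.
Then c_{i+1} = -3·c_i - 4 = -3·(-5(-3)^(i - 1) - 1) - 4 = -5(-3)^i - 1 = -5(-3)^((i+1) - 1) - 1,
which is the claimed formula at m = i+1.
By induction, the statement is established for all m ≥ 1.

c_m = -5(-3)^(m - 1) - 1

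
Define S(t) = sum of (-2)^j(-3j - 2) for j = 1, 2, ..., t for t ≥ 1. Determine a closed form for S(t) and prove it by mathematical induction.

S(t) = -2(-2)^t(t + 1) + 2

We claim S(t) = -2(-2)^t(t + 1) + 2 for all t ≥ 1.
Base step (t = 1): S(1) = 10, and the closed form gives 10. They agree.
Inductive step: assume the claim holds for t = j, so S(j) = -2(-2)^j(j + 1) + 2.
Then S(j+1) = S(j) + (2(-2)^j(3j + 5)) = (-2(-2)^j(j + 1) + 2) + (2(-2)^j(3j + 5)).
Simplifying, S(j+1) = 4(-2)^j·j + 8(-2)^j + 2 = -2(-2)^(j+1)((j+1) + 1) + 2,
which is the closed form with t = j+1.
By the principle of mathematical induction, the result holds for all t ≥ 1.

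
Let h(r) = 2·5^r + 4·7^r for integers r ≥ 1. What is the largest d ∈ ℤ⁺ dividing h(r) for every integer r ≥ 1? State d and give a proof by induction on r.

d = 2

Computing the first values: h(1) = 38 and h(2) = 246; gcd(38, 246) = 2, so d ≤ 2.
We prove 2 | 2·5^r + 4·7^r for all r ≥ 1 by induction on r.
When r = 1: h(1) = 38 = 2·(19), so 2 | h(1).
Inductive step: assume the claim holds for r = j, i.e. 2 | h(j). Then
h(j+1) − 7·h(j) = (2·5^(j+1) + 4·7^(j+1)) − 7·(2·5^j + 4·7^j) = (2)·5^j·(5 − 7) = (-4)·5^j. Since 2 | h(j) by the inductive hypothesis, 2 | 7·h(j); and 2 | -4 since -4 = 2·-2. Therefore 2 | h(j+1).
This completes the induction.
Therefore the largest such d is 2.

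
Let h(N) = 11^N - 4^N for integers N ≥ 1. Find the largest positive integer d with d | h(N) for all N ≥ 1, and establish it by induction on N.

Computing the first values: h(1) = 7 and h(2) = 105; gcd(7, 105) = 7, so d ≤ 7.
We prove 7 | 11^N - 4^N for all N ≥ 1 by induction on N.
When N = 1: h(1) = 7 = 7·(1), so 7 | h(1).
Inductive step: assume the claim holds for N = j, i.e. 7 | h(j). Then
11^{j+1} − 4^{j+1} = 11·11^j − 4·4^j = 11·(11^j − 4^j) + (7)·4^j. The first term is divisible by 7 by the inductive hypothesis, and the second term (7)·4^j is divisible by 7 since 7 | 7. Hence 7 | h(j+1).
Hence, by induction on N, the claim holds for every N ≥ 1.
Therefore the largest such d is 7.

d = 7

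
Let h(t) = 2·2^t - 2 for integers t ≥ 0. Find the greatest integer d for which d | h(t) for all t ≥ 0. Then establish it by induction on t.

d = 2

Computing the first values: h(0) = 0 and h(1) = 2; gcd(0, 2) = 2, so d ≤ 2.
We prove 2 | 2·2^t - 2 for all t ≥ 0 by induction on t.
Base step (t = 0): h(0) = 0 = 2·(0), so 2 | h(0).
Inductive step: assume the claim holds for t = p, i.e. 2 | h(p). Then
h(p+1) = 2·2^(p+1) - 2 = 2·(2·2^p - 2) + 2 = 2·h(p) + 2. The first term is divisible by 2 by the inductive hypothesis, and 2 is divisible by 2. Hence 2 | h(p+1).
This completes the induction.
Therefore the largest such d is 2.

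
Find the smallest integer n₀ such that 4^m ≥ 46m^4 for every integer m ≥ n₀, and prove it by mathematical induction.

n₀ = 10

At m = 9: 262144 < 301806, so the inequality fails and n₀ ≥ 10. We prove 4^m ≥ 46m^4 for all m ≥ 10.
Base case (m = 10): 4^m = 1048576 and 46m^4 = 460000, so 1048576 ≥ 460000.
Inductive step: assume the claim holds for m = p, so 4^p ≥ 46p^4.
Then 4^(p + 1) = 4·(4^p) ≥ 4·(46p^4).
Also, for p ≥ 10 we have 4·(46p^4) ≥ 46(p+1)^4, since 4 ≥ (1 + 1/p)^4 for all p ≥ 10.
Combining, 4^(p + 1) ≥ 46(p+1)^4.
By induction, the statement is established for all m ≥ 10.
Hence the smallest such n₀ is 10.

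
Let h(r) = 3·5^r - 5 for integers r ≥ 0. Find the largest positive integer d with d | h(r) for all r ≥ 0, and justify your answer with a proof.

d = 2

Computing the first values: h(0) = -2 and h(1) = 10; gcd(-2, 10) = 2, so d ≤ 2.
We prove 2 | 3·5^r - 5 for all r ≥ 0 by induction on r.
For the base case r = 0: h(0) = -2 = 2·(-1), so 2 | h(0).
Inductive step: suppose the statement holds for some k ≥ 0, i.e. 2 | h(k). Then
h(k+1) = 3·5^(k+1) - 5 = 5·(3·5^k - 5) + 20 = 5·h(k) + 20. The first term is divisible by 2 by the inductive hypothesis, and 20 is divisible by 2. Hence 2 | h(k+1).
By induction, the statement is established for all r ≥ 0.
Therefore the largest such d is 2.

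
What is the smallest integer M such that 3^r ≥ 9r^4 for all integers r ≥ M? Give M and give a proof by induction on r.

At r = 10: 59049 < 90000, so the inequality fails and M ≥ 11. We prove 3^r ≥ 9r^4 for all r ≥ 11.
Base case (r = 11): 3^r = 177147 and 9r^4 = 131769, so 177147 ≥ 131769.
Inductive step: suppose the statement holds for some p ≥ 11, so 3^p ≥ 9p^4.
Then 3^(p + 1) = 3·(3^p) ≥ 3·(9p^4).
Also, for p ≥ 11 we have 3·(9p^4) ≥ 9(p+1)^4, since 3 ≥ (1 + 1/p)^4 for all p ≥ 11.
Combining, 3^(p + 1) ≥ 9(p+1)^4.
This completes the induction.
Hence the smallest such M is 11.

M = 11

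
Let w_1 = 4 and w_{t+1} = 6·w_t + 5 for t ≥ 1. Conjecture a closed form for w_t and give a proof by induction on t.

Computing the first terms: w_1 = 4, w_2 = 29, w_3 = 179. This suggests w_t = 5·6^(t - 1) - 1.
When t = 1: the formula gives 4 = 4 = w_1.
For the inductive step, assume it holds for an arbitrary r ≥ 1, so w_r = 5·6^(r - 1) - 1.
Then w_{r+1} = 6·w_r + 5 = 6·(5·6^(r - 1) - 1) + 5 = 5·6^r - 1 = 5·6^((r+1) - 1) - 1,
which is the claimed formula at t = r+1.
By the principle of mathematical induction, the result holds for all t ≥ 1.

w_t = 5·6^(t - 1) - 1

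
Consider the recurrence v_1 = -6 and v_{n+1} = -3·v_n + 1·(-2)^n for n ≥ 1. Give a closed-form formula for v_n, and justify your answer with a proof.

Computing the first terms: v_1 = -6, v_2 = 16, v_3 = -44. This suggests v_n = (-2)^n - 4(-3)^(n - 1).
Base case (n = 1): the formula gives -6 = -6 = v_1.
Inductive step: assume the claim holds for n = i, so v_i = (-2)^i - 4(-3)^(i - 1).
Then v_{i+1} = -3·v_i + 1·(-2)^i = -3·((-2)^i - 4(-3)^(i - 1)) + 1·(-2)^i = (-2)^(i + 1) - 4(-3)^i = (-2)^(i+1) - 4(-3)^((i+1) - 1),
which is the claimed formula at n = i+1.
By the principle of mathematical induction, the result holds for all n ≥ 1.

v_n = (-2)^n - 4(-3)^(n - 1)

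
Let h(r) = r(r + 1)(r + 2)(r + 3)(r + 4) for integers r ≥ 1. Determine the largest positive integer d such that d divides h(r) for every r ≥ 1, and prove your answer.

Computing the first values: h(1) = 120 and h(2) = 720; gcd(120, 720) = 120, so d ≤ 120.
We prove 120 | r(r + 1)(r + 2)(r + 3)(r + 4) for all r ≥ 1 by induction on r.
When r = 1: h(1) = 120 = 120·(1), so 120 | h(1).
Inductive step: assume the claim holds for r = i, i.e. 120 | h(i). Then
h(i+1) − h(i) = (i+1)·(i+2)·(i+3)·(i+4)·(i+5) − i·(i+1)·(i+2)·(i+3)·(i+4) = (i+1)·(i+2)·(i+3)·(i+4)·[(i+5) − i] = 5·(i+1)·(i+2)·(i+3)·(i+4). The product of 4 consecutive integers is divisible by (4)! = 24, so h(i+1) − h(i) is divisible by 5·24 = 120. By the inductive hypothesis 120 | h(i), hence 120 | h(i+1).
By induction, the statement is established for all r ≥ 1.
Therefore the largest such d is 120.

d = 120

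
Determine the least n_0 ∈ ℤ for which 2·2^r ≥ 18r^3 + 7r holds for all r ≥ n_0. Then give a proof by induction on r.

n_0 = 15

At r = 14: 32768 < 49490, so the inequality fails and n_0 ≥ 15. We prove 2·2^r ≥ 18r^3 + 7r for all r ≥ 15.
Base case (r = 15): 2·2^r = 65536 and 18r^3 + 7r = 60855, so 65536 ≥ 60855.
For the inductive step, assume it holds for an arbitrary j ≥ 15, so 2·2^j ≥ 18j^3 + 7j.
Then 2·2^(j + 1) = 2·(2·2^j) ≥ 2·(18j^3 + 7j).
Also, for j ≥ 15 we have 2·(18j^3 + 7j) ≥ 18(j+1)^3 + 7(j+1), since 2·(18j^3 + 7j) − (18(j+1)^3 + 7(j+1)) = 18j^3 - 54j^2 - 47j - 25, which is nonnegative for all j ≥ 15.
Combining, 2·2^(j + 1) ≥ 18(j+1)^3 + 7(j+1).
Hence, by induction on r, the claim holds for every r ≥ 15.
Hence the smallest such n_0 is 15.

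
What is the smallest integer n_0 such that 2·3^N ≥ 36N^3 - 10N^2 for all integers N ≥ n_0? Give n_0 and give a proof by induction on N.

At N = 8: 13122 < 17792, so the inequality fails and n_0 ≥ 9. We prove 2·3^N ≥ 36N^3 - 10N^2 for all N ≥ 9.
Base case (N = 9): 2·3^N = 39366 and 36N^3 - 10N^2 = 25434, so 39366 ≥ 25434.
Inductive step: assume the claim holds for N = r, so 2·3^r ≥ 36r^3 - 10r^2.
Then 2·3^(r + 1) = 3·(2·3^r) ≥ 3·(36r^3 - 10r^2).
Also, for r ≥ 9 we have 3·(36r^3 - 10r^2) ≥ 36(r+1)^3 - 10(r+1)^2, since 3·(36r^3 - 10r^2) − (36(r+1)^3 - 10(r+1)^2) = 72r^3 - 128r^2 - 88r - 26, which is nonnegative for all r ≥ 9.
Combining, 2·3^(r + 1) ≥ 36(r+1)^3 - 10(r+1)^2.
Hence, by induction on N, the claim holds for every N ≥ 9.
Hence the smallest such n_0 is 9.

n_0 = 9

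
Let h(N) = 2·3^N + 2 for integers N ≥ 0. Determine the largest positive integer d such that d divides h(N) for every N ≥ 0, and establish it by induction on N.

d = 4

Computing the first values: h(0) = 4 and h(1) = 8; gcd(4, 8) = 4, so d ≤ 4.
We prove 4 | 2·3^N + 2 for all N ≥ 0 by induction on N.
When N = 0: h(0) = 4 = 4·(1), so 4 | h(0).
Inductive step: assume the claim holds for N = k, i.e. 4 | h(k). Then
h(k+1) = 2·3^(k+1) + 2 = 3·(2·3^k + 2) - 4 = 3·h(k) - 4. The first term is divisible by 4 by the inductive hypothesis, and -4 is divisible by 4. Hence 4 | h(k+1).
Hence, by induction on N, the claim holds for every N ≥ 0.
Therefore the largest such d is 4.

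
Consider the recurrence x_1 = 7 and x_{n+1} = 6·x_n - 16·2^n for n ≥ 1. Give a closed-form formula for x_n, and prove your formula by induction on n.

x_n = 2^(n + 2) - 6^(n - 1)

Computing the first terms: x_1 = 7, x_2 = 10, x_3 = -4. This suggests x_n = 2^(n + 2) - 6^(n - 1).
Base step (n = 1): the formula gives 7 = 7 = x_1.
For the inductive step, assume it holds for an arbitrary i ≥ 1, so x_i = 2^(i + 2) - 6^(i - 1).
Then x_{i+1} = 6·x_i - 16·2^i = 6·(2^(i + 2) - 6^(i - 1)) - 16·2^i = 2^(i + 3) - 6^i = 2^((i+1) + 2) - 6^((i+1) - 1),
which is the claimed formula at n = i+1.
Hence, by induction on n, the claim holds for every n ≥ 1.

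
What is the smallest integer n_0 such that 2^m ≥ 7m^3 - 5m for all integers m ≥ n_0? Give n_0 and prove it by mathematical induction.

n_0 = 15

At m = 14: 16384 < 19138, so the inequality fails and n_0 ≥ 15. We prove 2^m ≥ 7m^3 - 5m for all m ≥ 15.
For the base case m = 15: 2^m = 32768 and 7m^3 - 5m = 23550, so 32768 ≥ 23550.
Inductive step: suppose the statement holds for some j ≥ 15, so 2^j ≥ 7j^3 - 5j.
Then 2^(j + 1) = 2·(2^j) ≥ 2·(7j^3 - 5j).
Also, for j ≥ 15 we have 2·(7j^3 - 5j) ≥ 7(j+1)^3 - 5(j+1), since 2·(7j^3 - 5j) − (7(j+1)^3 - 5(j+1)) = 7j^3 - 21j^2 - 26j - 2, which is nonnegative for all j ≥ 15.
Combining, 2^(j + 1) ≥ 7(j+1)^3 - 5(j+1).
By induction, the statement is established for all m ≥ 15.
Hence the smallest such n_0 is 15.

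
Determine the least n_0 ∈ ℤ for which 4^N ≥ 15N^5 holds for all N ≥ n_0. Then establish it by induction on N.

n_0 = 11

At N = 10: 1048576 < 1500000, so the inequality fails and n_0 ≥ 11. We prove 4^N ≥ 15N^5 for all N ≥ 11.
For the base case N = 11: 4^N = 4194304 and 15N^5 = 2415765, so 4194304 ≥ 2415765.
For the inductive step, assume it holds for an arbitrary i ≥ 11, so 4^i ≥ 15i^5.
Then 4^(i + 1) = 4·(4^i) ≥ 4·(15i^5).
Also, for i ≥ 11 we have 4·(15i^5) ≥ 15(i+1)^5, since 4 ≥ (1 + 1/i)^5 for all i ≥ 11.
Combining, 4^(i + 1) ≥ 15(i+1)^5.
By induction, the statement is established for all N ≥ 11.
Hence the smallest such n_0 is 11.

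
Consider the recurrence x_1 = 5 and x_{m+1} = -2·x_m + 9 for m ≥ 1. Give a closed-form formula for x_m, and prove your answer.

x_m = -(-2)^m + 3

Computing the first terms: x_1 = 5, x_2 = -1, x_3 = 11. This suggests x_m = -(-2)^m + 3.
Base case (m = 1): the formula gives 5 = 5 = x_1.
Suppose the result is true for m = r, so x_r = -(-2)^r + 3.
Then x_{r+1} = -2·x_r + 9 = -2·(-(-2)^r + 3) + 9 = -(-2)^(r + 1) + 3,
which is the claimed formula at m = r+1.
Hence, by induction on m, the claim holds for every m ≥ 1.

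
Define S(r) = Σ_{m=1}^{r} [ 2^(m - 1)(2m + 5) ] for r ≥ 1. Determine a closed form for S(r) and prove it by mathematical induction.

We claim S(r) = 2^r(2r + 3) - 3 for all r ≥ 1.
Base step (r = 1): S(1) = 7, and the closed form gives 7. They agree.
Suppose the result is true for r = m, so S(m) = 2^m(2m + 3) - 3.
Then S(m+1) = S(m) + (2^m(2m + 7)) = (2^m(2m + 3) - 3) + (2^m(2m + 7)).
Simplifying, S(m+1) = 4·2^m·m + 10·2^m - 3 = 2^(m+1)(2(m+1) + 3) - 3,
which is the closed form with r = m+1.
By the principle of mathematical induction, the result holds for all r ≥ 1.

S(r) = 2^r(2r + 3) - 3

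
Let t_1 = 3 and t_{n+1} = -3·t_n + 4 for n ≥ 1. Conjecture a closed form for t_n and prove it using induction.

t_n = 2(-3)^(n - 1) + 1

Computing the first terms: t_1 = 3, t_2 = -5, t_3 = 19. This suggests t_n = 2(-3)^(n - 1) + 1.
When n = 1: the formula gives 3 = 3 = t_1.
Inductive step: assume the claim holds for n = m, so t_m = 2(-3)^(m - 1) + 1.
Then t_{m+1} = -3·t_m + 4 = -3·(2(-3)^(m - 1) + 1) + 4 = 2(-3)^m + 1 = 2(-3)^((m+1) - 1) + 1,
which is the claimed formula at n = m+1.
This completes the induction.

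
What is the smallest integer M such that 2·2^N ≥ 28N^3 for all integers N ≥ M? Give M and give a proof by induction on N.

At N = 15: 65536 < 94500, so the inequality fails and M ≥ 16. We prove 2·2^N ≥ 28N^3 for all N ≥ 16.
For the base case N = 16: 2·2^N = 131072 and 28N^3 = 114688, so 131072 ≥ 114688.
For the inductive step, assume it holds for an arbitrary p ≥ 16, so 2·2^p ≥ 28p^3.
Then 2·2^(p + 1) = 2·(2·2^p) ≥ 2·(28p^3).
Also, for p ≥ 16 we have 2·(28p^3) ≥ 28(p+1)^3, since 2 ≥ (1 + 1/p)^3 for all p ≥ 16.
Combining, 2·2^(p + 1) ≥ 28(p+1)^3.
By the principle of mathematical induction, the result holds for all N ≥ 16.
Hence the smallest such M is 16.

M = 16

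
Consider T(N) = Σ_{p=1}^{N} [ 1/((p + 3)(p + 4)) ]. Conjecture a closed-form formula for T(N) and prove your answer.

We claim T(N) = N/(4(N + 4)) for all N ≥ 1.
Base case (N = 1): T(1) = 1/20, and the closed form gives 1/20. They agree.
Inductive step: assume the claim holds for N = p, so T(p) = p/(4(p + 4)).
Then T(p+1) = T(p) + (1/((p + 4)(p + 5))) = (p/(4(p + 4))) + (1/((p + 4)(p + 5))).
Simplifying, T(p+1) = (p + 1)/(4(p + 5)) = (p+1)/(4((p+1) + 4)),
which is the closed form with N = p+1.
By the principle of mathematical induction, the result holds for all N ≥ 1.

T(N) = N/(4(N + 4))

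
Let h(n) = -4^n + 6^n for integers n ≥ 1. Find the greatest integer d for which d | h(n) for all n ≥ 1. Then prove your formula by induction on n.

d = 2

Computing the first values: h(1) = 2 and h(2) = 20; gcd(2, 20) = 2, so d ≤ 2.
We prove 2 | -4^n + 6^n for all n ≥ 1 by induction on n.
Base step (n = 1): h(1) = 2 = 2·(1), so 2 | h(1).
Suppose the result is true for n = k, i.e. 2 | h(k). Then
6^{k+1} − 4^{k+1} = 6·6^k − 4·4^k = 6·(6^k − 4^k) + (2)·4^k. The first term is divisible by 2 by the inductive hypothesis, and the second term (2)·4^k is divisible by 2 since 2 | 2. Hence 2 | h(k+1).
By the principle of mathematical induction, the result holds for all n ≥ 1.
Therefore the largest such d is 2.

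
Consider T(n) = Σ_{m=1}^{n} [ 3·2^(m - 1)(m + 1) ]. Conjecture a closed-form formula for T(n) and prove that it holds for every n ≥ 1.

T(n) = 3·2^n·n

We claim T(n) = 3·2^n·n for all n ≥ 1.
For the base case n = 1: T(1) = 6, and the closed form gives 6. They agree.
For the inductive step, assume it holds for an arbitrary m ≥ 1, so T(m) = 3·2^m·m.
Then T(m+1) = T(m) + (3·2^m(m + 2)) = (3·2^m·m) + (3·2^m(m + 2)).
Simplifying, T(m+1) = 6·2^m(m + 1) = 3·2^(m+1)·(m+1),
which is the closed form with n = m+1.
By induction, the statement is established for all n ≥ 1.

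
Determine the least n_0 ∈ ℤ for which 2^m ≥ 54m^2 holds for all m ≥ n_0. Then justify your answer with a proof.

At m = 13: 8192 < 9126, so the inequality fails and n_0 ≥ 14. We prove 2^m ≥ 54m^2 for all m ≥ 14.
For the base case m = 14: 2^m = 16384 and 54m^2 = 10584, so 16384 ≥ 10584.
Inductive step: suppose the statement holds for some i ≥ 14, so 2^i ≥ 54i^2.
Then 2^(i + 1) = 2·(2^i) ≥ 2·(54i^2).
Also, for i ≥ 14 we have 2·(54i^2) ≥ 54(i+1)^2, since 2 ≥ (1 + 1/i)^2 for all i ≥ 14.
Combining, 2^(i + 1) ≥ 54(i+1)^2.
Hence, by induction on m, the claim holds for every m ≥ 14.
Hence the smallest such n_0 is 14.

n_0 = 14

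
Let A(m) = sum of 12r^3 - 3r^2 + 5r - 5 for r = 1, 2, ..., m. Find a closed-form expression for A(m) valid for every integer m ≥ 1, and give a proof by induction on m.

We claim A(m) = m(3m^3 + 5m^2 + 4m - 3) for all m ≥ 1.
For the base case m = 1: A(1) = 9, and the closed form gives 9. They agree.
Inductive step: suppose the statement holds for some r ≥ 1, so A(r) = r(3r^3 + 5r^2 + 4r - 3).
Then A(r+1) = A(r) + (12r^3 + 33r^2 + 35r + 9) = (r(3r^3 + 5r^2 + 4r - 3)) + (12r^3 + 33r^2 + 35r + 9).
Simplifying, A(r+1) = (r + 1)(3r^3 + 14r^2 + 23r + 9) = (r+1)(3(r+1)^3 + 5(r+1)^2 + 4(r+1) - 3),
which is the closed form with m = r+1.
Hence, by induction on m, the claim holds for every m ≥ 1.

A(m) = m(3m^3 + 5m^2 + 4m - 3)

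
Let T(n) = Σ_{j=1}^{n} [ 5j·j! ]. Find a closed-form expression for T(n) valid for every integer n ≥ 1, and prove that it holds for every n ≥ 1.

We claim T(n) = 5(n + 1)! - 5 for all n ≥ 1.
When n = 1: T(1) = 5, and the closed form gives 5. They agree.
Inductive step: assume the claim holds for n = j, so T(j) = 5(j + 1)! - 5.
Then T(j+1) = T(j) + (5(j + 1)(j + 1)!) = (5(j + 1)! - 5) + (5(j + 1)(j + 1)!).
Simplifying, T(j+1) = 5((j+1) + 1)! - 5,
which is the closed form with n = j+1.
By the principle of mathematical induction, the result holds for all n ≥ 1.

T(n) = 5(n + 1)! - 5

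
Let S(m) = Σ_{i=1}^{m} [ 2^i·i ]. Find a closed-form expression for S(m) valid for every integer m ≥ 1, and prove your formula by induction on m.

We claim S(m) = 2·2^m(m - 1) + 2 for all m ≥ 1.
Base step (m = 1): S(1) = 2, and the closed form gives 2. They agree.
For the inductive step, assume it holds for an arbitrary i ≥ 1, so S(i) = 2·2^i(i - 1) + 2.
Then S(i+1) = S(i) + (2^(i + 1)(i + 1)) = (2·2^i(i - 1) + 2) + (2^(i + 1)(i + 1)).
Simplifying, S(i+1) = 4·2^i·i + 2 = 2·2^(i+1)((i+1) - 1) + 2,
which is the closed form with m = i+1.
This completes the induction.

S(m) = 2·2^m(m - 1) + 2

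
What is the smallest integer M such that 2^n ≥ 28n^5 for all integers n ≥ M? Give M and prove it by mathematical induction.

M = 30

At n = 29: 536870912 < 574312172, so the inequality fails and M ≥ 30. We prove 2^n ≥ 28n^5 for all n ≥ 30.
When n = 30: 2^n = 1073741824 and 28n^5 = 680400000, so 1073741824 ≥ 680400000.
For the inductive step, assume it holds for an arbitrary i ≥ 30, so 2^i ≥ 28i^5.
Then 2^(i + 1) = 2·(2^i) ≥ 2·(28i^5).
Also, for i ≥ 30 we have 2·(28i^5) ≥ 28(i+1)^5, since 2 ≥ (1 + 1/i)^5 for all i ≥ 30.
Combining, 2^(i + 1) ≥ 28(i+1)^5.
By the principle of mathematical induction, the result holds for all n ≥ 30.
Hence the smallest such M is 30.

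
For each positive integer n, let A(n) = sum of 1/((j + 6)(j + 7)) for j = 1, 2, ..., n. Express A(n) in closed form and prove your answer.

We claim A(n) = n/(7(n + 7)) for all n ≥ 1.
When n = 1: A(1) = 1/56, and the closed form gives 1/56. They agree.
Suppose the result is true for n = j, so A(j) = j/(7(j + 7)).
Then A(j+1) = A(j) + (1/((j + 7)(j + 8))) = (j/(7(j + 7))) + (1/((j + 7)(j + 8))).
Simplifying, A(j+1) = (j + 1)/(7(j + 8)) = (j+1)/(7((j+1) + 7)),
which is the closed form with n = j+1.
By induction, the statement is established for all n ≥ 1.

A(n) = n/(7(n + 7))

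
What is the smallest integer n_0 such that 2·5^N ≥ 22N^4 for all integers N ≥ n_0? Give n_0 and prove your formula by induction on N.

n_0 = 6

At N = 5: 6250 < 13750, so the inequality fails and n_0 ≥ 6. We prove 2·5^N ≥ 22N^4 for all N ≥ 6.
For the base case N = 6: 2·5^N = 31250 and 22N^4 = 28512, so 31250 ≥ 28512.
For the inductive step, assume it holds for an arbitrary i ≥ 6, so 2·5^i ≥ 22i^4.
Then 2·5^(i + 1) = 5·(2·5^i) ≥ 5·(22i^4).
Also, for i ≥ 6 we have 5·(22i^4) ≥ 22(i+1)^4, since 5 ≥ (1 + 1/i)^4 for all i ≥ 6.
Combining, 2·5^(i + 1) ≥ 22(i+1)^4.
This completes the induction.
Hence the smallest such n_0 is 6.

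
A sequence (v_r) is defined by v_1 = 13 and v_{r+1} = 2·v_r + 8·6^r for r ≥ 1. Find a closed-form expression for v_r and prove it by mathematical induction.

Computing the first terms: v_1 = 13, v_2 = 74, v_3 = 436. This suggests v_r = 2^(r - 1) + 2·6^r.
Base step (r = 1): the formula gives 13 = 13 = v_1.
Inductive step: suppose the statement holds for some k ≥ 1, so v_k = 2^(k - 1) + 2·6^k.
Then v_{k+1} = 2·v_k + 8·6^k = 2·(2^(k - 1) + 2·6^k) + 8·6^k = 2^k + 2·6^(k + 1) = 2^((k+1) - 1) + 2·6^(k+1),
which is the claimed formula at r = k+1.
This completes the induction.

v_r = 2^(r - 1) + 2·6^r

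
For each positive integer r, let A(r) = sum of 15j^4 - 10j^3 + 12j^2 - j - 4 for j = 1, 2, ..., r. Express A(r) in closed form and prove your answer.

We claim A(r) = r(3r^4 + 5r^3 + 4r^2 + 3r - 3) for all r ≥ 1.
When r = 1: A(1) = 12, and the closed form gives 12. They agree.
Suppose the result is true for r = j, so A(j) = j(3j^4 + 5j^3 + 4j^2 + 3j - 3).
Then A(j+1) = A(j) + (15j^4 + 50j^3 + 72j^2 + 53j + 12) = (j(3j^4 + 5j^3 + 4j^2 + 3j - 3)) + (15j^4 + 50j^3 + 72j^2 + 53j + 12).
Simplifying, A(j+1) = (j + 1)(3j^4 + 17j^3 + 37j^2 + 38j + 12) = (j+1)(3(j+1)^4 + 5(j+1)^3 + 4(j+1)^2 + 3(j+1) - 3),
which is the closed form with r = j+1.
This completes the induction.

A(r) = r(3r^4 + 5r^3 + 4r^2 + 3r - 3)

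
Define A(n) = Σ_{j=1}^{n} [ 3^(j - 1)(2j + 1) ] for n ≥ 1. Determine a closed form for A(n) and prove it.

A(n) = 3^n·n

We claim A(n) = 3^n·n for all n ≥ 1.
Base step (n = 1): A(1) = 3, and the closed form gives 3. They agree.
Inductive step: suppose the statement holds for some j ≥ 1, so A(j) = 3^j·j.
Then A(j+1) = A(j) + (3^j(2j + 3)) = (3^j·j) + (3^j(2j + 3)).
Simplifying, A(j+1) = 3^(j + 1)(j + 1) = 3^(j+1)·(j+1),
which is the closed form with n = j+1.
Hence, by induction on n, the claim holds for every n ≥ 1.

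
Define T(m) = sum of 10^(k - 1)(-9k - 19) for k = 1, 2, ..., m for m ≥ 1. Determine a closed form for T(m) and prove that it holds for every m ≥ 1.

We claim T(m) = -10^m(m + 2) + 2 for all m ≥ 1.
When m = 1: T(1) = -28, and the closed form gives -28. They agree.
For the inductive step, assume it holds for an arbitrary k ≥ 1, so T(k) = -10^k(k + 2) + 2.
Then T(k+1) = T(k) + (10^k(-9k - 28)) = (-10^k(k + 2) + 2) + (10^k(-9k - 28)).
Simplifying, T(k+1) = -10·10^k·k - 30·10^k + 2 = -10^(k+1)((k+1) + 2) + 2,
which is the closed form with m = k+1.
By induction, the statement is established for all m ≥ 1.

T(m) = -10^m(m + 2) + 2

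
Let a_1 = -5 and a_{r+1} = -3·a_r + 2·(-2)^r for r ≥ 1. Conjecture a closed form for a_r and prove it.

a_r = -(-2)^(r + 1) - (-3)^(r - 1)

Computing the first terms: a_1 = -5, a_2 = 11, a_3 = -25. This suggests a_r = -(-2)^(r + 1) - (-3)^(r - 1).
Base case (r = 1): the formula gives -5 = -5 = a_1.
Inductive step: assume the claim holds for r = k, so a_k = -(-2)^(k + 1) - (-3)^(k - 1).
Then a_{k+1} = -3·a_k + 2·(-2)^k = -3·(-(-2)^(k + 1) - (-3)^(k - 1)) + 2·(-2)^k = -(-2)^(k + 2) - (-3)^k = -(-2)^((k+1) + 1) - (-3)^((k+1) - 1),
which is the claimed formula at r = k+1.
By induction, the statement is established for all r ≥ 1.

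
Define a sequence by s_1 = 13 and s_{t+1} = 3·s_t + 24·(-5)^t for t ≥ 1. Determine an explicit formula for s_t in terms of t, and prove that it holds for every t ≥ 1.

Computing the first terms: s_1 = 13, s_2 = -81, s_3 = 357. This suggests s_t = -3(-5)^t - 2·3^(t - 1).
Base step (t = 1): the formula gives 13 = 13 = s_1.
Inductive step: assume the claim holds for t = m, so s_m = -3(-5)^m - 2·3^(m - 1).
Then s_{m+1} = 3·s_m + 24·(-5)^m = 3·(-3(-5)^m - 2·3^(m - 1)) + 24·(-5)^m = -3(-5)^(m + 1) - 2·3^m = -3(-5)^(m+1) - 2·3^((m+1) - 1),
which is the claimed formula at t = m+1.
By induction, the statement is established for all t ≥ 1.

s_t = -3(-5)^t - 2·3^(t - 1)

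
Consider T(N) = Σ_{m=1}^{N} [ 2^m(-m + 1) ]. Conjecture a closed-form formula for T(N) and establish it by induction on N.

We claim T(N) = 2·2^N(-N + 2) - 4 for all N ≥ 1.
Base case (N = 1): T(1) = 0, and the closed form gives 0. They agree.
Suppose the result is true for N = m, so T(m) = 2·2^m(-m + 2) - 4.
Then T(m+1) = T(m) + (-2^(m + 1)m) = (2·2^m(-m + 2) - 4) + (-2^(m + 1)m).
Simplifying, T(m+1) = -4·2^m·m + 4·2^m - 4 = 2·2^(m+1)(-(m+1) + 2) - 4,
which is the closed form with N = m+1.
By the principle of mathematical induction, the result holds for all N ≥ 1.

T(N) = 2·2^N(-N + 2) - 4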